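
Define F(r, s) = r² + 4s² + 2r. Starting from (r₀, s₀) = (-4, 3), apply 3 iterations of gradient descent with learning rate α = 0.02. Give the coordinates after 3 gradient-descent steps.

(-3.654208, 1.778112)

∇F = (2r + 2, 8s)
(r₁, s₁) = (-4, 3) − 0.02·(-6, 24) = (-3.88, 2.52)
(r₂, s₂) = (-3.88, 2.52) − 0.02·(-5.76, 20.16) = (-3.7648, 2.1168)
(r₃, s₃) = (-3.7648, 2.1168) − 0.02·(-5.5296, 16.9344) = (-3.654208, 1.778112)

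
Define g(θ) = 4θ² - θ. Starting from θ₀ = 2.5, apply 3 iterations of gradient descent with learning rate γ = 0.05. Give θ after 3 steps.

g′(θ) = 8θ - 1
θ₁ = 2.5 − 0.05·19 = 1.55
θ₂ = 1.55 − 0.05·11.4 = 0.98
θ₃ = 0.98 − 0.05·6.84 = 0.638

0.638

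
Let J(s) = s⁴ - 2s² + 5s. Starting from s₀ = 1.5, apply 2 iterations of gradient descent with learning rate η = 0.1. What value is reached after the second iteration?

-0.15625

J′(s) = 4s³ - 4s + 5
Step 1: J′(1.5) = 12.5; s₁ = 1.5 − 0.1·12.5 = 0.25
Step 2: J′(0.25) = 4.0625; s₂ = 0.25 − 0.1·4.0625 = -0.15625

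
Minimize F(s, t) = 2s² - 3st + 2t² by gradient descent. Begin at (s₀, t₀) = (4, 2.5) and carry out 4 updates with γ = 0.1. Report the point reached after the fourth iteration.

(2.1384, 2.12625)

∇F = (4s - 3t, -3s + 4t)
Step 1: at (4, 2.5), ∇F = (8.5, -2) → (4, 2.5) − 0.1·(8.5, -2) = (3.15, 2.7)
Step 2: at (3.15, 2.7), ∇F = (4.5, 1.35) → (3.15, 2.7) − 0.1·(4.5, 1.35) = (2.7, 2.565)
Step 3: at (2.7, 2.565), ∇F = (3.105, 2.16) → (2.7, 2.565) − 0.1·(3.105, 2.16) = (2.3895, 2.349)
Step 4: at (2.3895, 2.349), ∇F = (2.511, 2.2275) → (2.3895, 2.349) − 0.1·(2.511, 2.2275) = (2.1384, 2.12625)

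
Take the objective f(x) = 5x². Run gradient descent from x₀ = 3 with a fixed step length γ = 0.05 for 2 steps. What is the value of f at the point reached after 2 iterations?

2.8125

f′(x) = 10x
x₁ = 3 − 0.05·30 = 1.5
x₂ = 1.5 − 0.05·15 = 0.75
f(0.75) = 2.8125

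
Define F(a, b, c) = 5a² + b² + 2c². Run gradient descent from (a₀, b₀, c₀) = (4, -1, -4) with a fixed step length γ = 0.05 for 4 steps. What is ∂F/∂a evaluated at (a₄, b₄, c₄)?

∇F = (10a, 2b, 4c)
Step 1: at (4, -1, -4), ∇F = (40, -2, -16) → (4, -1, -4) − 0.05·(40, -2, -16) = (2, -0.9, -3.2)
Step 2: at (2, -0.9, -3.2), ∇F = (20, -1.8, -12.8) → (2, -0.9, -3.2) − 0.05·(20, -1.8, -12.8) = (1, -0.81, -2.56)
Step 3: at (1, -0.81, -2.56), ∇F = (10, -1.62, -10.24) → (1, -0.81, -2.56) − 0.05·(10, -1.62, -10.24) = (0.5, -0.729, -2.048)
Step 4: at (0.5, -0.729, -2.048), ∇F = (5, -1.458, -8.192) → (0.5, -0.729, -2.048) − 0.05·(5, -1.458, -8.192) = (0.25, -0.6561, -1.6384)
∂F/∂a at (0.25, -0.6561, -1.6384) = 2.5

2.5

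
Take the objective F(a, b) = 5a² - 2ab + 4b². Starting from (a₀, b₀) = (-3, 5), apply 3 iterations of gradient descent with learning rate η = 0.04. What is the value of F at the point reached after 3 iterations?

∇F = (10a - 2b, -2a + 8b)
(a₁, b₁) = (-3, 5) − 0.04·(-40, 46) = (-1.4, 3.16)
(a₂, b₂) = (-1.4, 3.16) − 0.04·(-20.32, 28.08) = (-0.5872, 2.0368)
(a₃, b₃) = (-0.5872, 2.0368) − 0.04·(-9.9456, 17.4688) = (-0.189376, 1.338048)
F(-0.189376, 1.338048) = 7.847594504192

7.847594504192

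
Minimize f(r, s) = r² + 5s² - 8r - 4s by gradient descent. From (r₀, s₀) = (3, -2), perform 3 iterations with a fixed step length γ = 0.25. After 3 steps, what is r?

3.875

∇f = (2r - 8, 10s - 4)
(r₁, s₁) = (3, -2) − 0.25·(-2, -24) = (3.5, 4)
(r₂, s₂) = (3.5, 4) − 0.25·(-1, 36) = (3.75, -5)
(r₃, s₃) = (3.75, -5) − 0.25·(-0.5, -54) = (3.875, 8.5)
r = 3.875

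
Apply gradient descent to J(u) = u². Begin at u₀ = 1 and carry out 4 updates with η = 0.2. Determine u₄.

J′(u) = 2u
Step 1: J′(1) = 2; u₁ = 1 − 0.2·2 = 0.6
Step 2: J′(0.6) = 1.2; u₂ = 0.6 − 0.2·1.2 = 0.36
Step 3: J′(0.36) = 0.72; u₃ = 0.36 − 0.2·0.72 = 0.216
Step 4: J′(0.216) = 0.432; u₄ = 0.216 − 0.2·0.432 = 0.1296

0.1296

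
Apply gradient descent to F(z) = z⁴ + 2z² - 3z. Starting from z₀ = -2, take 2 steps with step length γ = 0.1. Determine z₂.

-3.1868

F′(z) = 4z³ + 4z - 3
Step 1: F′(-2) = -43; z₁ = -2 − 0.1·(-43) = 2.3
Step 2: F′(2.3) = 54.868; z₂ = 2.3 − 0.1·54.868 = -3.1868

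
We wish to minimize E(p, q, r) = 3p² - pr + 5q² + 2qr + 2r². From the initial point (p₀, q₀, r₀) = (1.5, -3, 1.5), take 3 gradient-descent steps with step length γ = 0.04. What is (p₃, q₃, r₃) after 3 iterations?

(0.801024, -0.88704, 1.4112)

∇E = (6p - r, 10q + 2r, -p + 2q + 4r)
(p₁, q₁, r₁) = (1.5, -3, 1.5) − 0.04·(7.5, -27, -1.5) = (1.2, -1.92, 1.56)
(p₂, q₂, r₂) = (1.2, -1.92, 1.56) − 0.04·(5.64, -16.08, 1.2) = (0.9744, -1.2768, 1.512)
(p₃, q₃, r₃) = (0.9744, -1.2768, 1.512) − 0.04·(4.3344, -9.744, 2.52) = (0.801024, -0.88704, 1.4112)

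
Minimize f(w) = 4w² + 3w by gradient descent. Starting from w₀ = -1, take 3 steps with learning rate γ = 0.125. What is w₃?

-0.375

f′(w) = 8w + 3
w₁ = -1 − 0.125·(-5) = -0.375
w₂ = -0.375 − 0.125·0 = -0.375
w₃ = -0.375 − 0.125·0 = -0.375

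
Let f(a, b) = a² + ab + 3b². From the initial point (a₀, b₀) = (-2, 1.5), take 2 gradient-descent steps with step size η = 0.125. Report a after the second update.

∇f = (2a + b, a + 6b)
Step 1: at (-2, 1.5), ∇f = (-2.5, 7) → (-2, 1.5) − 0.125·(-2.5, 7) = (-1.6875, 0.625)
Step 2: at (-1.6875, 0.625), ∇f = (-2.75, 2.0625) → (-1.6875, 0.625) − 0.125·(-2.75, 2.0625) = (-1.34375, 0.3671875)
a = -1.34375

-1.34375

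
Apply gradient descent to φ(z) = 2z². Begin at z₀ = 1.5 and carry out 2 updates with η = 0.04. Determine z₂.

1.0584

φ′(z) = 4z
z₁ = 1.5 − 0.04·6 = 1.26
z₂ = 1.26 − 0.04·5.04 = 1.0584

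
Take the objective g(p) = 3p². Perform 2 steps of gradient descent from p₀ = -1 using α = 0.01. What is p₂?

g′(p) = 6p
Step 1: g′(-1) = -6; p₁ = -1 − 0.01·(-6) = -0.94
Step 2: g′(-0.94) = -5.64; p₂ = -0.94 − 0.01·(-5.64) = -0.8836

-0.8836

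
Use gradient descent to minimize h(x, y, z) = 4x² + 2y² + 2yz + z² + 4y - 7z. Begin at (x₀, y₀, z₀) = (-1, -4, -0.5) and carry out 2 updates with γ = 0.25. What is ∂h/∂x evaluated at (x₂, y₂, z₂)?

-8

∇h = (8x, 4y + 2z + 4, 2y + 2z - 7)
(x₁, y₁, z₁) = (-1, -4, -0.5) − 0.25·(-8, -13, -16) = (1, -0.75, 3.5)
(x₂, y₂, z₂) = (1, -0.75, 3.5) − 0.25·(8, 8, -1.5) = (-1, -2.75, 3.875)
∂h/∂x at (-1, -2.75, 3.875) = -8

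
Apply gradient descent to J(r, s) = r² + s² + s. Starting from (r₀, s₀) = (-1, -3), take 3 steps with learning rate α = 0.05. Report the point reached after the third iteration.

∇J = (2r, 2s + 1)
Step 1: at (-1, -3), ∇J = (-2, -5) → (-1, -3) − 0.05·(-2, -5) = (-0.9, -2.75)
Step 2: at (-0.9, -2.75), ∇J = (-1.8, -4.5) → (-0.9, -2.75) − 0.05·(-1.8, -4.5) = (-0.81, -2.525)
Step 3: at (-0.81, -2.525), ∇J = (-1.62, -4.05) → (-0.81, -2.525) − 0.05·(-1.62, -4.05) = (-0.729, -2.3225)

(-0.729, -2.3225)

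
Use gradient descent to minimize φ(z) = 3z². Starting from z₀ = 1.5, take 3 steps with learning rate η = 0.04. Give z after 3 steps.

φ′(z) = 6z
Step 1: φ′(1.5) = 9; z₁ = 1.5 − 0.04·9 = 1.14
Step 2: φ′(1.14) = 6.84; z₂ = 1.14 − 0.04·6.84 = 0.8664
Step 3: φ′(0.8664) = 5.1984; z₃ = 0.8664 − 0.04·5.1984 = 0.658464

0.658464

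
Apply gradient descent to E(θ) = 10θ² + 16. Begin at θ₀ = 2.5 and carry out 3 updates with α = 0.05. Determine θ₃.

E′(θ) = 20θ
θ₁ = 2.5 − 0.05·50 = 0
θ₂ = 0 − 0.05·0 = 0
θ₃ = 0 − 0.05·0 = 0

0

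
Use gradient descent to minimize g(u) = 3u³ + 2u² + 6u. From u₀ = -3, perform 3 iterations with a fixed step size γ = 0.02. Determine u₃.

-18.6406245

g′(u) = 9u² + 4u + 6
Step 1: g′(-3) = 75; u₁ = -3 − 0.02·75 = -4.5
Step 2: g′(-4.5) = 170.25; u₂ = -4.5 − 0.02·170.25 = -7.905
Step 3: g′(-7.905) = 536.781225; u₃ = -7.905 − 0.02·536.781225 = -18.6406245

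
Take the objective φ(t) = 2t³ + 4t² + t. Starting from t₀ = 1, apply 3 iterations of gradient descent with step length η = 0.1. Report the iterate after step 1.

φ′(t) = 6t² + 8t + 1
Step 1: φ′(1) = 15; t₁ = 1 − 0.1·15 = -0.5

-0.5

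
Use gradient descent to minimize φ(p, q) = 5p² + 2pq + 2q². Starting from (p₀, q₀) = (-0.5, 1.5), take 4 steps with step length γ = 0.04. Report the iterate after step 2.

∇φ = (10p + 2q, 2p + 4q)
Step 1: at (-0.5, 1.5), ∇φ = (-2, 5) → (-0.5, 1.5) − 0.04·(-2, 5) = (-0.42, 1.3)
Step 2: at (-0.42, 1.3), ∇φ = (-1.6, 4.36) → (-0.42, 1.3) − 0.04·(-1.6, 4.36) = (-0.356, 1.1256)

(-0.356, 1.1256)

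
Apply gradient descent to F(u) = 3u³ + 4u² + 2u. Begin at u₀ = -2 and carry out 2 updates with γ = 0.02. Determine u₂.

F′(u) = 9u² + 8u + 2
Step 1: F′(-2) = 22; u₁ = -2 − 0.02·22 = -2.44
Step 2: F′(-2.44) = 36.0624; u₂ = -2.44 − 0.02·36.0624 = -3.161248

-3.161248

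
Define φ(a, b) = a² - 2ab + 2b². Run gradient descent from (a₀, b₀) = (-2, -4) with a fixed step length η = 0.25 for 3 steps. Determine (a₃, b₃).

∇φ = (2a - 2b, -2a + 4b)
(a₁, b₁) = (-2, -4) − 0.25·(4, -12) = (-3, -1)
(a₂, b₂) = (-3, -1) − 0.25·(-4, 2) = (-2, -1.5)
(a₃, b₃) = (-2, -1.5) − 0.25·(-1, -2) = (-1.75, -1)

(-1.75, -1)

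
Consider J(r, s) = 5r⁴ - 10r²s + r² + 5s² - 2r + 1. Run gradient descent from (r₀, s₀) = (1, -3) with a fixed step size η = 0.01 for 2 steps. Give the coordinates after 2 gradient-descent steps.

(0.1104, -2.336)

∇J = (20r³ - 20rs + 2r - 2, -10r² + 10s)
(r₁, s₁) = (1, -3) − 0.01·(80, -40) = (0.2, -2.6)
(r₂, s₂) = (0.2, -2.6) − 0.01·(8.96, -26.4) = (0.1104, -2.336)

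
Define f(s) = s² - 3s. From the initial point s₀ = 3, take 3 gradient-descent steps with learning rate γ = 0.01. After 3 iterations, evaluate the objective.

-0.256854643056

f′(s) = 2s - 3
Step 1: f′(3) = 3; s₁ = 3 − 0.01·3 = 2.97
Step 2: f′(2.97) = 2.94; s₂ = 2.97 − 0.01·2.94 = 2.9406
Step 3: f′(2.9406) = 2.8812; s₃ = 2.9406 − 0.01·2.8812 = 2.911788
f(2.911788) = -0.256854643056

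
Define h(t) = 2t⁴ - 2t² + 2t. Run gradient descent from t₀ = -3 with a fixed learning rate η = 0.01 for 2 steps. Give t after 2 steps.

-0.96390464

h′(t) = 8t³ - 4t + 2
Step 1: h′(-3) = -202; t₁ = -3 − 0.01·(-202) = -0.98
Step 2: h′(-0.98) = -1.609536; t₂ = -0.98 − 0.01·(-1.609536) = -0.96390464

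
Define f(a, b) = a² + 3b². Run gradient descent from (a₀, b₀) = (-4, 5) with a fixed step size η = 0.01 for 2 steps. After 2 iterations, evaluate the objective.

∇f = (2a, 6b)
(a₁, b₁) = (-4, 5) − 0.01·(-8, 30) = (-3.92, 4.7)
(a₂, b₂) = (-3.92, 4.7) − 0.01·(-7.84, 28.2) = (-3.8416, 4.418)
f(-3.8416, 4.418) = 73.31406256

73.31406256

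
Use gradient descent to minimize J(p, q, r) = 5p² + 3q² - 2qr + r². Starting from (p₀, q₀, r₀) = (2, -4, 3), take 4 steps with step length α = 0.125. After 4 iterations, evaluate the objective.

∇J = (10p, 6q - 2r, -2q + 2r)
(p₁, q₁, r₁) = (2, -4, 3) − 0.125·(20, -30, 14) = (-0.5, -0.25, 1.25)
(p₂, q₂, r₂) = (-0.5, -0.25, 1.25) − 0.125·(-5, -4, 3) = (0.125, 0.25, 0.875)
(p₃, q₃, r₃) = (0.125, 0.25, 0.875) − 0.125·(1.25, -0.25, 1.25) = (-0.03125, 0.28125, 0.71875)
(p₄, q₄, r₄) = (-0.03125, 0.28125, 0.71875) − 0.125·(-0.3125, 0.25, 0.875) = (0.0078125, 0.25, 0.609375)
J(0.0078125, 0.25, 0.609375) = 0.25445556640625

0.25445556640625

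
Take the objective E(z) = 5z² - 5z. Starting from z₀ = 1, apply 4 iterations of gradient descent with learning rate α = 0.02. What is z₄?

E′(z) = 10z - 5
Step 1: E′(1) = 5; z₁ = 1 − 0.02·5 = 0.9
Step 2: E′(0.9) = 4; z₂ = 0.9 − 0.02·4 = 0.82
Step 3: E′(0.82) = 3.2; z₃ = 0.82 − 0.02·3.2 = 0.756
Step 4: E′(0.756) = 2.56; z₄ = 0.756 − 0.02·2.56 = 0.7048

0.7048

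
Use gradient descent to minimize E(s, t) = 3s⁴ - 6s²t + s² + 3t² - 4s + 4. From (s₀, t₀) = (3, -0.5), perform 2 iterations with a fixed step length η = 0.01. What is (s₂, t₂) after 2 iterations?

(-0.38467392, 0.077416)

∇E = (12s³ - 12st + 2s - 4, -6s² + 6t)
Step 1: at (3, -0.5), ∇E = (344, -57) → (3, -0.5) − 0.01·(344, -57) = (-0.44, 0.07)
Step 2: at (-0.44, 0.07), ∇E = (-5.532608, -0.7416) → (-0.44, 0.07) − 0.01·(-5.532608, -0.7416) = (-0.38467392, 0.077416)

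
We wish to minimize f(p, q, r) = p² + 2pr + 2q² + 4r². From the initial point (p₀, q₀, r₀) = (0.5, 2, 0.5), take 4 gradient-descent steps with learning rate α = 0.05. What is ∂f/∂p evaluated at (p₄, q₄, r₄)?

0.4973

∇f = (2p + 2r, 4q, 2p + 8r)
Step 1: at (0.5, 2, 0.5), ∇f = (2, 8, 5) → (0.5, 2, 0.5) − 0.05·(2, 8, 5) = (0.4, 1.6, 0.25)
Step 2: at (0.4, 1.6, 0.25), ∇f = (1.3, 6.4, 2.8) → (0.4, 1.6, 0.25) − 0.05·(1.3, 6.4, 2.8) = (0.335, 1.28, 0.11)
Step 3: at (0.335, 1.28, 0.11), ∇f = (0.89, 5.12, 1.55) → (0.335, 1.28, 0.11) − 0.05·(0.89, 5.12, 1.55) = (0.2905, 1.024, 0.0325)
Step 4: at (0.2905, 1.024, 0.0325), ∇f = (0.646, 4.096, 0.841) → (0.2905, 1.024, 0.0325) − 0.05·(0.646, 4.096, 0.841) = (0.2582, 0.8192, -0.00955)
∂f/∂p at (0.2582, 0.8192, -0.00955) = 0.4973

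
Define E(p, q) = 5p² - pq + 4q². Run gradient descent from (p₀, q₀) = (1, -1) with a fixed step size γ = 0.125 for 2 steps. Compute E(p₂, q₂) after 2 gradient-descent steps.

0.07373046875

∇E = (10p - q, -p + 8q)
Step 1: at (1, -1), ∇E = (11, -9) → (1, -1) − 0.125·(11, -9) = (-0.375, 0.125)
Step 2: at (-0.375, 0.125), ∇E = (-3.875, 1.375) → (-0.375, 0.125) − 0.125·(-3.875, 1.375) = (0.109375, -0.046875)
E(0.109375, -0.046875) = 0.07373046875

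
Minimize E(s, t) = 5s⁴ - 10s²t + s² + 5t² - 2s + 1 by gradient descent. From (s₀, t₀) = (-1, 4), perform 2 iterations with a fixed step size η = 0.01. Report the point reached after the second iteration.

∇E = (20s³ - 20st + 2s - 2, -10s² + 10t)
Step 1: at (-1, 4), ∇E = (56, 30) → (-1, 4) − 0.01·(56, 30) = (-1.56, 3.7)
Step 2: at (-1.56, 3.7), ∇E = (34.39168, 12.664) → (-1.56, 3.7) − 0.01·(34.39168, 12.664) = (-1.9039168, 3.57336)

(-1.9039168, 3.57336)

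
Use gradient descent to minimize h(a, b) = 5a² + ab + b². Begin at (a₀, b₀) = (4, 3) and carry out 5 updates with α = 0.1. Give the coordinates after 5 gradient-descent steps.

(-0.10755, 0.87364)

∇h = (10a + b, a + 2b)
Step 1: at (4, 3), ∇h = (43, 10) → (4, 3) − 0.1·(43, 10) = (-0.3, 2)
Step 2: at (-0.3, 2), ∇h = (-1, 3.7) → (-0.3, 2) − 0.1·(-1, 3.7) = (-0.2, 1.63)
Step 3: at (-0.2, 1.63), ∇h = (-0.37, 3.06) → (-0.2, 1.63) − 0.1·(-0.37, 3.06) = (-0.163, 1.324)
Step 4: at (-0.163, 1.324), ∇h = (-0.306, 2.485) → (-0.163, 1.324) − 0.1·(-0.306, 2.485) = (-0.1324, 1.0755)
Step 5: at (-0.1324, 1.0755), ∇h = (-0.2485, 2.0186) → (-0.1324, 1.0755) − 0.1·(-0.2485, 2.0186) = (-0.10755, 0.87364)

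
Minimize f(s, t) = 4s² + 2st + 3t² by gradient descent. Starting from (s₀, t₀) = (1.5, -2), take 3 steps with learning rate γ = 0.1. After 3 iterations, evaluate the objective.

0.30432

∇f = (8s + 2t, 2s + 6t)
(s₁, t₁) = (1.5, -2) − 0.1·(8, -9) = (0.7, -1.1)
(s₂, t₂) = (0.7, -1.1) − 0.1·(3.4, -5.2) = (0.36, -0.58)
(s₃, t₃) = (0.36, -0.58) − 0.1·(1.72, -2.76) = (0.188, -0.304)
f(0.188, -0.304) = 0.30432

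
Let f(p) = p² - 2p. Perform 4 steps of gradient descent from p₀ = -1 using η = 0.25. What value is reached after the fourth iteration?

0.875

f′(p) = 2p - 2
Step 1: f′(-1) = -4; p₁ = -1 − 0.25·(-4) = 0
Step 2: f′(0) = -2; p₂ = 0 − 0.25·(-2) = 0.5
Step 3: f′(0.5) = -1; p₃ = 0.5 − 0.25·(-1) = 0.75
Step 4: f′(0.75) = -0.5; p₄ = 0.75 − 0.25·(-0.5) = 0.875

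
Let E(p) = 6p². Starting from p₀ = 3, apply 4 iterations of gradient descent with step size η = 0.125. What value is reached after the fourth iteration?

E′(p) = 12p
Step 1: E′(3) = 36; p₁ = 3 − 0.125·36 = -1.5
Step 2: E′(-1.5) = -18; p₂ = -1.5 − 0.125·(-18) = 0.75
Step 3: E′(0.75) = 9; p₃ = 0.75 − 0.125·9 = -0.375
Step 4: E′(-0.375) = -4.5; p₄ = -0.375 − 0.125·(-4.5) = 0.1875

0.1875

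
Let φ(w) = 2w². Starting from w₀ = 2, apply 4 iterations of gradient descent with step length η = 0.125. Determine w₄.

0.125

φ′(w) = 4w
w₁ = 2 − 0.125·8 = 1
w₂ = 1 − 0.125·4 = 0.5
w₃ = 0.5 − 0.125·2 = 0.25
w₄ = 0.25 − 0.125·1 = 0.125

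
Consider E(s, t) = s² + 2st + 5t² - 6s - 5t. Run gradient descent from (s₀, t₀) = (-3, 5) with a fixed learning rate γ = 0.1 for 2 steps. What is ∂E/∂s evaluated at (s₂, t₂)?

∇E = (2s + 2t - 6, 2s + 10t - 5)
(s₁, t₁) = (-3, 5) − 0.1·(-2, 39) = (-2.8, 1.1)
(s₂, t₂) = (-2.8, 1.1) − 0.1·(-9.4, 0.4) = (-1.86, 1.06)
∂E/∂s at (-1.86, 1.06) = -7.6

-7.6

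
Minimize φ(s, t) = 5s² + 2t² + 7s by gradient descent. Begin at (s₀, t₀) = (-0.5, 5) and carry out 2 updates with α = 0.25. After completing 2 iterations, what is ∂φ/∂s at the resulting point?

4.5

∇φ = (10s + 7, 4t)
(s₁, t₁) = (-0.5, 5) − 0.25·(2, 20) = (-1, 0)
(s₂, t₂) = (-1, 0) − 0.25·(-3, 0) = (-0.25, 0)
∂φ/∂s at (-0.25, 0) = 4.5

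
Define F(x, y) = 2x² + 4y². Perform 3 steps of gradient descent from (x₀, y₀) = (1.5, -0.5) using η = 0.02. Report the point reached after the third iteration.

(1.168032, -0.296352)

∇F = (4x, 8y)
Step 1: at (1.5, -0.5), ∇F = (6, -4) → (1.5, -0.5) − 0.02·(6, -4) = (1.38, -0.42)
Step 2: at (1.38, -0.42), ∇F = (5.52, -3.36) → (1.38, -0.42) − 0.02·(5.52, -3.36) = (1.2696, -0.3528)
Step 3: at (1.2696, -0.3528), ∇F = (5.0784, -2.8224) → (1.2696, -0.3528) − 0.02·(5.0784, -2.8224) = (1.168032, -0.296352)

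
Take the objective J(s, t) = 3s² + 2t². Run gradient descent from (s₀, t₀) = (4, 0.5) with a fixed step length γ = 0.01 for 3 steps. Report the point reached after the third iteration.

∇J = (6s, 4t)
Step 1: at (4, 0.5), ∇J = (24, 2) → (4, 0.5) − 0.01·(24, 2) = (3.76, 0.48)
Step 2: at (3.76, 0.48), ∇J = (22.56, 1.92) → (3.76, 0.48) − 0.01·(22.56, 1.92) = (3.5344, 0.4608)
Step 3: at (3.5344, 0.4608), ∇J = (21.2064, 1.8432) → (3.5344, 0.4608) − 0.01·(21.2064, 1.8432) = (3.322336, 0.442368)

(3.322336, 0.442368)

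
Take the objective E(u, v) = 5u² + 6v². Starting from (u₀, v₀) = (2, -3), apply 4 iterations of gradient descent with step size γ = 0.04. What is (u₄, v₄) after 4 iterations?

(0.2592, -0.21934848)

∇E = (10u, 12v)
Step 1: at (2, -3), ∇E = (20, -36) → (2, -3) − 0.04·(20, -36) = (1.2, -1.56)
Step 2: at (1.2, -1.56), ∇E = (12, -18.72) → (1.2, -1.56) − 0.04·(12, -18.72) = (0.72, -0.8112)
Step 3: at (0.72, -0.8112), ∇E = (7.2, -9.7344) → (0.72, -0.8112) − 0.04·(7.2, -9.7344) = (0.432, -0.421824)
Step 4: at (0.432, -0.421824), ∇E = (4.32, -5.061888) → (0.432, -0.421824) − 0.04·(4.32, -5.061888) = (0.2592, -0.21934848)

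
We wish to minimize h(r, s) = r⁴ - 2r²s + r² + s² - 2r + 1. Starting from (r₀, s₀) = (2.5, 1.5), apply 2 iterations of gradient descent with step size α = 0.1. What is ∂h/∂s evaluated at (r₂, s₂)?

-3.999743205

∇h = (4r³ - 4rs + 2r - 2, -2r² + 2s)
Step 1: at (2.5, 1.5), ∇h = (50.5, -9.5) → (2.5, 1.5) − 0.1·(50.5, -9.5) = (-2.55, 2.45)
Step 2: at (-2.55, 2.45), ∇h = (-48.4355, -8.105) → (-2.55, 2.45) − 0.1·(-48.4355, -8.105) = (2.29355, 3.2605)
∂h/∂s at (2.29355, 3.2605) = -3.999743205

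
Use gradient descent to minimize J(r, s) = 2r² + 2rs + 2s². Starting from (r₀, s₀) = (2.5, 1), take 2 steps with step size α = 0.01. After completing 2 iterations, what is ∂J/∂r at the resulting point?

∇J = (4r + 2s, 2r + 4s)
(r₁, s₁) = (2.5, 1) − 0.01·(12, 9) = (2.38, 0.91)
(r₂, s₂) = (2.38, 0.91) − 0.01·(11.34, 8.4) = (2.2666, 0.826)
∂J/∂r at (2.2666, 0.826) = 10.7184

10.7184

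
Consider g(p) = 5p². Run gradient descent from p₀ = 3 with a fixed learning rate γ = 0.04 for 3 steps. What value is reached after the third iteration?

g′(p) = 10p
Step 1: g′(3) = 30; p₁ = 3 − 0.04·30 = 1.8
Step 2: g′(1.8) = 18; p₂ = 1.8 − 0.04·18 = 1.08
Step 3: g′(1.08) = 10.8; p₃ = 1.08 − 0.04·10.8 = 0.648

0.648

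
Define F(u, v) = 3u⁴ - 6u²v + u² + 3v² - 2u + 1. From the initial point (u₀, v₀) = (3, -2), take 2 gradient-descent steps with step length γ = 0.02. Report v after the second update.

∇F = (12u³ - 12uv + 2u - 2, -6u² + 6v)
(u₁, v₁) = (3, -2) − 0.02·(400, -66) = (-5, -0.68)
(u₂, v₂) = (-5, -0.68) − 0.02·(-1552.8, -154.08) = (26.056, 2.4016)
v = 2.4016

2.4016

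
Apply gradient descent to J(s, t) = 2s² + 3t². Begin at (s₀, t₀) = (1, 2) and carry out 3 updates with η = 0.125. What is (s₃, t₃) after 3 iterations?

∇J = (4s, 6t)
(s₁, t₁) = (1, 2) − 0.125·(4, 12) = (0.5, 0.5)
(s₂, t₂) = (0.5, 0.5) − 0.125·(2, 3) = (0.25, 0.125)
(s₃, t₃) = (0.25, 0.125) − 0.125·(1, 0.75) = (0.125, 0.03125)

(0.125, 0.03125)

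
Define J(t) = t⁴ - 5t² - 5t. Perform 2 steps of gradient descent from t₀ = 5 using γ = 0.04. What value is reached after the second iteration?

J′(t) = 4t³ - 10t - 5
Step 1: J′(5) = 445; t₁ = 5 − 0.04·445 = -12.8
Step 2: J′(-12.8) = -8265.608; t₂ = -12.8 − 0.04·(-8265.608) = 317.82432

317.82432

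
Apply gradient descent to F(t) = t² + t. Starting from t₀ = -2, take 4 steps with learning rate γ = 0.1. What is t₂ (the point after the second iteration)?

-1.46

F′(t) = 2t + 1
t₁ = -2 − 0.1·(-3) = -1.7
t₂ = -1.7 − 0.1·(-2.4) = -1.46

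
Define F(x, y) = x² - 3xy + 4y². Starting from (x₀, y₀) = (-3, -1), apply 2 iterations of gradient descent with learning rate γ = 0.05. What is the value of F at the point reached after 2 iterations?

∇F = (2x - 3y, -3x + 8y)
(x₁, y₁) = (-3, -1) − 0.05·(-3, 1) = (-2.85, -1.05)
(x₂, y₂) = (-2.85, -1.05) − 0.05·(-2.55, 0.15) = (-2.7225, -1.0575)
F(-2.7225, -1.0575) = 3.2481

3.2481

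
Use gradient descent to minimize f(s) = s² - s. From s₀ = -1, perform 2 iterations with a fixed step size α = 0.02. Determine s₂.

f′(s) = 2s - 1
s₁ = -1 − 0.02·(-3) = -0.94
s₂ = -0.94 − 0.02·(-2.88) = -0.8824

-0.8824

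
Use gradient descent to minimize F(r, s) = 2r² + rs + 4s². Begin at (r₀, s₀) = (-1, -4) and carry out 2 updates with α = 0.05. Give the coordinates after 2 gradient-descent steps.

(-0.3625, -1.38)

∇F = (4r + s, r + 8s)
(r₁, s₁) = (-1, -4) − 0.05·(-8, -33) = (-0.6, -2.35)
(r₂, s₂) = (-0.6, -2.35) − 0.05·(-4.75, -19.4) = (-0.3625, -1.38)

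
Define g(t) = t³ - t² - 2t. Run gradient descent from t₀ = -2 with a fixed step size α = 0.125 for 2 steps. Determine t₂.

-9.7109375

g′(t) = 3t² - 2t - 2
Step 1: g′(-2) = 14; t₁ = -2 − 0.125·14 = -3.75
Step 2: g′(-3.75) = 47.6875; t₂ = -3.75 − 0.125·47.6875 = -9.7109375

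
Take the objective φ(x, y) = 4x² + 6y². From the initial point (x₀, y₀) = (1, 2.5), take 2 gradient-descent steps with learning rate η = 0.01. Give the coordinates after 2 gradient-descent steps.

∇φ = (8x, 12y)
(x₁, y₁) = (1, 2.5) − 0.01·(8, 30) = (0.92, 2.2)
(x₂, y₂) = (0.92, 2.2) − 0.01·(7.36, 26.4) = (0.8464, 1.936)

(0.8464, 1.936)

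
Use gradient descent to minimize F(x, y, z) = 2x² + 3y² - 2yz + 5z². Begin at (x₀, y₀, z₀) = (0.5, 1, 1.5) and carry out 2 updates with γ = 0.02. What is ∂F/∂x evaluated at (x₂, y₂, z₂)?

1.6928

∇F = (4x, 6y - 2z, -2y + 10z)
(x₁, y₁, z₁) = (0.5, 1, 1.5) − 0.02·(2, 3, 13) = (0.46, 0.94, 1.24)
(x₂, y₂, z₂) = (0.46, 0.94, 1.24) − 0.02·(1.84, 3.16, 10.52) = (0.4232, 0.8768, 1.0296)
∂F/∂x at (0.4232, 0.8768, 1.0296) = 1.6928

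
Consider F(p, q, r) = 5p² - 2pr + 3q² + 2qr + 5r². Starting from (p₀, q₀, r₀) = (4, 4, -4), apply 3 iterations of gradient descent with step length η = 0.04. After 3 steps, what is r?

-1.060608

∇F = (10p - 2r, 6q + 2r, -2p + 2q + 10r)
(p₁, q₁, r₁) = (4, 4, -4) − 0.04·(48, 16, -40) = (2.08, 3.36, -2.4)
(p₂, q₂, r₂) = (2.08, 3.36, -2.4) − 0.04·(25.6, 15.36, -21.44) = (1.056, 2.7456, -1.5424)
(p₃, q₃, r₃) = (1.056, 2.7456, -1.5424) − 0.04·(13.6448, 13.3888, -12.0448) = (0.510208, 2.210048, -1.060608)
r = -1.060608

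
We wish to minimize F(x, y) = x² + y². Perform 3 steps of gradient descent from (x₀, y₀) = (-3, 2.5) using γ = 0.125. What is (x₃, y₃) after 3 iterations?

∇F = (2x, 2y)
Step 1: at (-3, 2.5), ∇F = (-6, 5) → (-3, 2.5) − 0.125·(-6, 5) = (-2.25, 1.875)
Step 2: at (-2.25, 1.875), ∇F = (-4.5, 3.75) → (-2.25, 1.875) − 0.125·(-4.5, 3.75) = (-1.6875, 1.40625)
Step 3: at (-1.6875, 1.40625), ∇F = (-3.375, 2.8125) → (-1.6875, 1.40625) − 0.125·(-3.375, 2.8125) = (-1.265625, 1.0546875)

(-1.265625, 1.0546875)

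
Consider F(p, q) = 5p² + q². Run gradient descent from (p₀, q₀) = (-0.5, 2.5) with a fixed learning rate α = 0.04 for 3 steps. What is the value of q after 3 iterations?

∇F = (10p, 2q)
Step 1: at (-0.5, 2.5), ∇F = (-5, 5) → (-0.5, 2.5) − 0.04·(-5, 5) = (-0.3, 2.3)
Step 2: at (-0.3, 2.3), ∇F = (-3, 4.6) → (-0.3, 2.3) − 0.04·(-3, 4.6) = (-0.18, 2.116)
Step 3: at (-0.18, 2.116), ∇F = (-1.8, 4.232) → (-0.18, 2.116) − 0.04·(-1.8, 4.232) = (-0.108, 1.94672)
q = 1.94672

1.94672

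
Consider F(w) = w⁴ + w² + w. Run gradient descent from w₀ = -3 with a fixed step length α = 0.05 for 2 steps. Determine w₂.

F′(w) = 4w³ + 2w + 1
w₁ = -3 − 0.05·(-113) = 2.65
w₂ = 2.65 − 0.05·80.7385 = -1.386925

-1.386925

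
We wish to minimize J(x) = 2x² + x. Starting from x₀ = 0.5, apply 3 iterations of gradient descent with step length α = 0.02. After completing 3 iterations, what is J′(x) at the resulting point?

2.336064

J′(x) = 4x + 1
Step 1: J′(0.5) = 3; x₁ = 0.5 − 0.02·3 = 0.44
Step 2: J′(0.44) = 2.76; x₂ = 0.44 − 0.02·2.76 = 0.3848
Step 3: J′(0.3848) = 2.5392; x₃ = 0.3848 − 0.02·2.5392 = 0.334016
J′(x) at (0.334016) = 2.336064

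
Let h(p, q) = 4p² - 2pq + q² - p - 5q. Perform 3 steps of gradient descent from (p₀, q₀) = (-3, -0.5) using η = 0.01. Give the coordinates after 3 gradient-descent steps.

∇h = (8p - 2q - 1, -2p + 2q - 5)
(p₁, q₁) = (-3, -0.5) − 0.01·(-24, 0) = (-2.76, -0.5)
(p₂, q₂) = (-2.76, -0.5) − 0.01·(-22.08, -0.48) = (-2.5392, -0.4952)
(p₃, q₃) = (-2.5392, -0.4952) − 0.01·(-20.3232, -0.912) = (-2.335968, -0.48608)

(-2.335968, -0.48608)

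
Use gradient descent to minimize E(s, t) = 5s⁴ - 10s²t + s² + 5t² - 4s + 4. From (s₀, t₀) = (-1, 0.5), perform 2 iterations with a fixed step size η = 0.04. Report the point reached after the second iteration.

∇E = (20s³ - 20st + 2s - 4, -10s² + 10t)
Step 1: at (-1, 0.5), ∇E = (-16, -5) → (-1, 0.5) − 0.04·(-16, -5) = (-0.36, 0.7)
Step 2: at (-0.36, 0.7), ∇E = (-0.61312, 5.704) → (-0.36, 0.7) − 0.04·(-0.61312, 5.704) = (-0.3354752, 0.47184)

(-0.3354752, 0.47184)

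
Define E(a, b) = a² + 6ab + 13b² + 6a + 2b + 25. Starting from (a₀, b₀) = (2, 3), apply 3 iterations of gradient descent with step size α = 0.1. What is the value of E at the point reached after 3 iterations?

4710.457856

∇E = (2a + 6b + 6, 6a + 26b + 2)
(a₁, b₁) = (2, 3) − 0.1·(28, 92) = (-0.8, -6.2)
(a₂, b₂) = (-0.8, -6.2) − 0.1·(-32.8, -164) = (2.48, 10.2)
(a₃, b₃) = (2.48, 10.2) − 0.1·(72.16, 282.08) = (-4.736, -18.008)
E(-4.736, -18.008) = 4710.457856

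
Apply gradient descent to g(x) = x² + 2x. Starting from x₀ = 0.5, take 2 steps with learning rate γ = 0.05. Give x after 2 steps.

g′(x) = 2x + 2
Step 1: g′(0.5) = 3; x₁ = 0.5 − 0.05·3 = 0.35
Step 2: g′(0.35) = 2.7; x₂ = 0.35 − 0.05·2.7 = 0.215

0.215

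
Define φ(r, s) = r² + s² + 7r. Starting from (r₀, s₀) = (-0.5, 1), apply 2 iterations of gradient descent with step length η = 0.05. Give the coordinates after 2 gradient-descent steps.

(-1.07, 0.81)

∇φ = (2r + 7, 2s)
(r₁, s₁) = (-0.5, 1) − 0.05·(6, 2) = (-0.8, 0.9)
(r₂, s₂) = (-0.8, 0.9) − 0.05·(5.4, 1.8) = (-1.07, 0.81)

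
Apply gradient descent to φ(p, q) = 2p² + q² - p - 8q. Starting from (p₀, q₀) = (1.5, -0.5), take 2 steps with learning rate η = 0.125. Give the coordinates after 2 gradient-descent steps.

∇φ = (4p - 1, 2q - 8)
Step 1: at (1.5, -0.5), ∇φ = (5, -9) → (1.5, -0.5) − 0.125·(5, -9) = (0.875, 0.625)
Step 2: at (0.875, 0.625), ∇φ = (2.5, -6.75) → (0.875, 0.625) − 0.125·(2.5, -6.75) = (0.5625, 1.46875)

(0.5625, 1.46875)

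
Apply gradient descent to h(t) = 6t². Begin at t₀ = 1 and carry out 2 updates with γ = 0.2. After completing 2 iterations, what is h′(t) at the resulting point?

23.52

h′(t) = 12t
Step 1: h′(1) = 12; t₁ = 1 − 0.2·12 = -1.4
Step 2: h′(-1.4) = -16.8; t₂ = -1.4 − 0.2·(-16.8) = 1.96
h′(t) at (1.96) = 23.52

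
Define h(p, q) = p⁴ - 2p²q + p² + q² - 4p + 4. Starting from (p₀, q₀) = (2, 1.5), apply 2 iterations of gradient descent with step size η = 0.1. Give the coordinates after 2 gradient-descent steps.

(0.4, 1.6)

∇h = (4p³ - 4pq + 2p - 4, -2p² + 2q)
(p₁, q₁) = (2, 1.5) − 0.1·(20, -5) = (0, 2)
(p₂, q₂) = (0, 2) − 0.1·(-4, 4) = (0.4, 1.6)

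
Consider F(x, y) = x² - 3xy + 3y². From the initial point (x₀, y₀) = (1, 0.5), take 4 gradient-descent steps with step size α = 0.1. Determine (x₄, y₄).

∇F = (2x - 3y, -3x + 6y)
(x₁, y₁) = (1, 0.5) − 0.1·(0.5, 0) = (0.95, 0.5)
(x₂, y₂) = (0.95, 0.5) − 0.1·(0.4, 0.15) = (0.91, 0.485)
(x₃, y₃) = (0.91, 0.485) − 0.1·(0.365, 0.18) = (0.8735, 0.467)
(x₄, y₄) = (0.8735, 0.467) − 0.1·(0.346, 0.1815) = (0.8389, 0.44885)

(0.8389, 0.44885)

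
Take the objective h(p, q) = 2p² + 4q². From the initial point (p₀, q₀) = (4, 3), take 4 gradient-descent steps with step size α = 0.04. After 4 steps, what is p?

∇h = (4p, 8q)
(p₁, q₁) = (4, 3) − 0.04·(16, 24) = (3.36, 2.04)
(p₂, q₂) = (3.36, 2.04) − 0.04·(13.44, 16.32) = (2.8224, 1.3872)
(p₃, q₃) = (2.8224, 1.3872) − 0.04·(11.2896, 11.0976) = (2.370816, 0.943296)
(p₄, q₄) = (2.370816, 0.943296) − 0.04·(9.483264, 7.546368) = (1.99148544, 0.64144128)
p = 1.99148544

1.99148544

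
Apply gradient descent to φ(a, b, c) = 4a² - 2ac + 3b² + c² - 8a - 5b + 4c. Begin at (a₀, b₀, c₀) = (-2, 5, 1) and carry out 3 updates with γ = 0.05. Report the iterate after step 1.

(-0.7, 3.75, 0.5)

∇φ = (8a - 2c - 8, 6b - 5, -2a + 2c + 4)
(a₁, b₁, c₁) = (-2, 5, 1) − 0.05·(-26, 25, 10) = (-0.7, 3.75, 0.5)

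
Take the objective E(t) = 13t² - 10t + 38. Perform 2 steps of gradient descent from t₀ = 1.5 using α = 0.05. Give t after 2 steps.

0.485

E′(t) = 26t - 10
t₁ = 1.5 − 0.05·29 = 0.05
t₂ = 0.05 − 0.05·(-8.7) = 0.485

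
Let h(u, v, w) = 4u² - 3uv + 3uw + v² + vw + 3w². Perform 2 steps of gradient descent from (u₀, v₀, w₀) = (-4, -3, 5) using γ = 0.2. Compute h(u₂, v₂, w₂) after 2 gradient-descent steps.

∇h = (8u - 3v + 3w, -3u + 2v + w, 3u + v + 6w)
Step 1: at (-4, -3, 5), ∇h = (-8, 11, 15) → (-4, -3, 5) − 0.2·(-8, 11, 15) = (-2.4, -5.2, 2)
Step 2: at (-2.4, -5.2, 2), ∇h = (2.4, -1.2, -0.4) → (-2.4, -5.2, 2) − 0.2·(2.4, -1.2, -0.4) = (-2.88, -4.96, 2.08)
h(-2.88, -4.96, 2.08) = -0.384

-0.384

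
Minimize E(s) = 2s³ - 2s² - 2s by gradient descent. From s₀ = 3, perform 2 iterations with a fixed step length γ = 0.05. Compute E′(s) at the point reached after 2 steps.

0

E′(s) = 6s² - 4s - 2
s₁ = 3 − 0.05·40 = 1
s₂ = 1 − 0.05·0 = 1
E′(s) at (1) = 0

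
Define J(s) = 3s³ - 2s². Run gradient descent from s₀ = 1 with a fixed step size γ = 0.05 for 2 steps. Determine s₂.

0.646875

J′(s) = 9s² - 4s
s₁ = 1 − 0.05·5 = 0.75
s₂ = 0.75 − 0.05·2.0625 = 0.646875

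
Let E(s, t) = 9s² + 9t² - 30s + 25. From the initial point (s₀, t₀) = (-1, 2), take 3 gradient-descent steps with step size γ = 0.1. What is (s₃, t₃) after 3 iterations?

∇E = (18s - 30, 18t)
(s₁, t₁) = (-1, 2) − 0.1·(-48, 36) = (3.8, -1.6)
(s₂, t₂) = (3.8, -1.6) − 0.1·(38.4, -28.8) = (-0.04, 1.28)
(s₃, t₃) = (-0.04, 1.28) − 0.1·(-30.72, 23.04) = (3.032, -1.024)

(3.032, -1.024)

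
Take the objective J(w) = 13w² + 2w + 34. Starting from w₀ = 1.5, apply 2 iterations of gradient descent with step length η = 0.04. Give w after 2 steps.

J′(w) = 26w + 2
Step 1: J′(1.5) = 41; w₁ = 1.5 − 0.04·41 = -0.14
Step 2: J′(-0.14) = -1.64; w₂ = -0.14 − 0.04·(-1.64) = -0.0744

-0.0744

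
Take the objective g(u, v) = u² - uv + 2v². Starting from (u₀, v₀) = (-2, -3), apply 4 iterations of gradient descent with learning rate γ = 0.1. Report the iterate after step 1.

(-1.9, -2)

∇g = (2u - v, -u + 4v)
Step 1: at (-2, -3), ∇g = (-1, -10) → (-2, -3) − 0.1·(-1, -10) = (-1.9, -2)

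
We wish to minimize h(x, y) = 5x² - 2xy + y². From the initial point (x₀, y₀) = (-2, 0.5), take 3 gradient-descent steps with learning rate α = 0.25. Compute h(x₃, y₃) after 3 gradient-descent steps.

∇h = (10x - 2y, -2x + 2y)
Step 1: at (-2, 0.5), ∇h = (-21, 5) → (-2, 0.5) − 0.25·(-21, 5) = (3.25, -0.75)
Step 2: at (3.25, -0.75), ∇h = (34, -8) → (3.25, -0.75) − 0.25·(34, -8) = (-5.25, 1.25)
Step 3: at (-5.25, 1.25), ∇h = (-55, 13) → (-5.25, 1.25) − 0.25·(-55, 13) = (8.5, -2)
h(8.5, -2) = 399.25

399.25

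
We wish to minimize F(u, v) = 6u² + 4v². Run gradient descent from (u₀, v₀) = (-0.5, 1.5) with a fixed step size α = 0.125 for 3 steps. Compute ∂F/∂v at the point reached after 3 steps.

∇F = (12u, 8v)
Step 1: at (-0.5, 1.5), ∇F = (-6, 12) → (-0.5, 1.5) − 0.125·(-6, 12) = (0.25, 0)
Step 2: at (0.25, 0), ∇F = (3, 0) → (0.25, 0) − 0.125·(3, 0) = (-0.125, 0)
Step 3: at (-0.125, 0), ∇F = (-1.5, 0) → (-0.125, 0) − 0.125·(-1.5, 0) = (0.0625, 0)
∂F/∂v at (0.0625, 0) = 0

0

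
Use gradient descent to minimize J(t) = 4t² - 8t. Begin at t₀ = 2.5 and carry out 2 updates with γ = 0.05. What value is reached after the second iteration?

1.54

J′(t) = 8t - 8
t₁ = 2.5 − 0.05·12 = 1.9
t₂ = 1.9 − 0.05·7.2 = 1.54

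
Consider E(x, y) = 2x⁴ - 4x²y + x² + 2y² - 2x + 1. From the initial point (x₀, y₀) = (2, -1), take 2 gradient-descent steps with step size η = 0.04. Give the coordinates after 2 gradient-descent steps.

∇E = (8x³ - 8xy + 2x - 2, -4x² + 4y)
(x₁, y₁) = (2, -1) − 0.04·(82, -20) = (-1.28, -0.2)
(x₂, y₂) = (-1.28, -0.2) − 0.04·(-23.385216, -7.3536) = (-0.34459136, 0.094144)

(-0.34459136, 0.094144)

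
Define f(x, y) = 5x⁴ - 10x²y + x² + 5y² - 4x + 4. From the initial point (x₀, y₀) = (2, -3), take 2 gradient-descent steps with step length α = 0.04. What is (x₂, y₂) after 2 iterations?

(616.1184, 33.736)

∇f = (20x³ - 20xy + 2x - 4, -10x² + 10y)
(x₁, y₁) = (2, -3) − 0.04·(280, -70) = (-9.2, -0.2)
(x₂, y₂) = (-9.2, -0.2) − 0.04·(-15632.96, -848.4) = (616.1184, 33.736)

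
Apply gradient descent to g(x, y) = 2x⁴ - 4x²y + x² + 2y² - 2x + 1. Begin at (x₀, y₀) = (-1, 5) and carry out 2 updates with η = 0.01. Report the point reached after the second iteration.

∇g = (8x³ - 8xy + 2x - 2, -4x² + 4y)
(x₁, y₁) = (-1, 5) − 0.01·(28, 16) = (-1.28, 4.84)
(x₂, y₂) = (-1.28, 4.84) − 0.01·(28.224384, 12.8064) = (-1.56224384, 4.711936)

(-1.56224384, 4.711936)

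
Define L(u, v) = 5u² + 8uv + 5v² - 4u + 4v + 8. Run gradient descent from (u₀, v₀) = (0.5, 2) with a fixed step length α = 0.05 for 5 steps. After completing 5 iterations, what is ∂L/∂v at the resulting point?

3.24792

∇L = (10u + 8v - 4, 8u + 10v + 4)
(u₁, v₁) = (0.5, 2) − 0.05·(17, 28) = (-0.35, 0.6)
(u₂, v₂) = (-0.35, 0.6) − 0.05·(-2.7, 7.2) = (-0.215, 0.24)
(u₃, v₃) = (-0.215, 0.24) − 0.05·(-4.23, 4.68) = (-0.0035, 0.006)
(u₄, v₄) = (-0.0035, 0.006) − 0.05·(-3.987, 4.032) = (0.19585, -0.1956)
(u₅, v₅) = (0.19585, -0.1956) − 0.05·(-3.6063, 3.6108) = (0.376165, -0.37614)
∂L/∂v at (0.376165, -0.37614) = 3.24792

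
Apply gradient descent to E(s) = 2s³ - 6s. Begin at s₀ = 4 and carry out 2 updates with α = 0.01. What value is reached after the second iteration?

2.5834

E′(s) = 6s² - 6
Step 1: E′(4) = 90; s₁ = 4 − 0.01·90 = 3.1
Step 2: E′(3.1) = 51.66; s₂ = 3.1 − 0.01·51.66 = 2.5834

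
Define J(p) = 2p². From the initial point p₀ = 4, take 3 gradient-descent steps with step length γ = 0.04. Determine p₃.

J′(p) = 4p
p₁ = 4 − 0.04·16 = 3.36
p₂ = 3.36 − 0.04·13.44 = 2.8224
p₃ = 2.8224 − 0.04·11.2896 = 2.370816

2.370816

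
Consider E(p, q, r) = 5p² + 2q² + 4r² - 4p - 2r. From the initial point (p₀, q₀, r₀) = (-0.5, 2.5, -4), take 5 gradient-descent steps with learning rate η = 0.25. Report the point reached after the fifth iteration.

(7.234375, 0, 4.5)

∇E = (10p - 4, 4q, 8r - 2)
(p₁, q₁, r₁) = (-0.5, 2.5, -4) − 0.25·(-9, 10, -34) = (1.75, 0, 4.5)
(p₂, q₂, r₂) = (1.75, 0, 4.5) − 0.25·(13.5, 0, 34) = (-1.625, 0, -4)
(p₃, q₃, r₃) = (-1.625, 0, -4) − 0.25·(-20.25, 0, -34) = (3.4375, 0, 4.5)
(p₄, q₄, r₄) = (3.4375, 0, 4.5) − 0.25·(30.375, 0, 34) = (-4.15625, 0, -4)
(p₅, q₅, r₅) = (-4.15625, 0, -4) − 0.25·(-45.5625, 0, -34) = (7.234375, 0, 4.5)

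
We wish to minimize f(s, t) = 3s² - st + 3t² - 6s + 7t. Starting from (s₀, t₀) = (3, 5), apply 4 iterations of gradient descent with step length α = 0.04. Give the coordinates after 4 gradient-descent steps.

∇f = (6s - t - 6, -s + 6t + 7)
(s₁, t₁) = (3, 5) − 0.04·(7, 34) = (2.72, 3.64)
(s₂, t₂) = (2.72, 3.64) − 0.04·(6.68, 26.12) = (2.4528, 2.5952)
(s₃, t₃) = (2.4528, 2.5952) − 0.04·(6.1216, 20.1184) = (2.207936, 1.790464)
(s₄, t₄) = (2.207936, 1.790464) − 0.04·(5.457152, 15.534848) = (1.98964992, 1.16907008)

(1.98964992, 1.16907008)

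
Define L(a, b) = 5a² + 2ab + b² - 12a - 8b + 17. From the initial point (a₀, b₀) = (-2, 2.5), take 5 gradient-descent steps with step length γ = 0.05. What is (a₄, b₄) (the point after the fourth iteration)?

(0.4332, 3.186)

∇L = (10a + 2b - 12, 2a + 2b - 8)
Step 1: at (-2, 2.5), ∇L = (-27, -7) → (-2, 2.5) − 0.05·(-27, -7) = (-0.65, 2.85)
Step 2: at (-0.65, 2.85), ∇L = (-12.8, -3.6) → (-0.65, 2.85) − 0.05·(-12.8, -3.6) = (-0.01, 3.03)
Step 3: at (-0.01, 3.03), ∇L = (-6.04, -1.96) → (-0.01, 3.03) − 0.05·(-6.04, -1.96) = (0.292, 3.128)
Step 4: at (0.292, 3.128), ∇L = (-2.824, -1.16) → (0.292, 3.128) − 0.05·(-2.824, -1.16) = (0.4332, 3.186)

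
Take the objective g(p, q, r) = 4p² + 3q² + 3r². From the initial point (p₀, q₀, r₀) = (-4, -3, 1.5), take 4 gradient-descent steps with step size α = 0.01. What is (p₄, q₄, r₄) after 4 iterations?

(-2.86557184, -2.34224688, 1.17112344)

∇g = (8p, 6q, 6r)
Step 1: at (-4, -3, 1.5), ∇g = (-32, -18, 9) → (-4, -3, 1.5) − 0.01·(-32, -18, 9) = (-3.68, -2.82, 1.41)
Step 2: at (-3.68, -2.82, 1.41), ∇g = (-29.44, -16.92, 8.46) → (-3.68, -2.82, 1.41) − 0.01·(-29.44, -16.92, 8.46) = (-3.3856, -2.6508, 1.3254)
Step 3: at (-3.3856, -2.6508, 1.3254), ∇g = (-27.0848, -15.9048, 7.9524) → (-3.3856, -2.6508, 1.3254) − 0.01·(-27.0848, -15.9048, 7.9524) = (-3.114752, -2.491752, 1.245876)
Step 4: at (-3.114752, -2.491752, 1.245876), ∇g = (-24.918016, -14.950512, 7.475256) → (-3.114752, -2.491752, 1.245876) − 0.01·(-24.918016, -14.950512, 7.475256) = (-2.86557184, -2.34224688, 1.17112344)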